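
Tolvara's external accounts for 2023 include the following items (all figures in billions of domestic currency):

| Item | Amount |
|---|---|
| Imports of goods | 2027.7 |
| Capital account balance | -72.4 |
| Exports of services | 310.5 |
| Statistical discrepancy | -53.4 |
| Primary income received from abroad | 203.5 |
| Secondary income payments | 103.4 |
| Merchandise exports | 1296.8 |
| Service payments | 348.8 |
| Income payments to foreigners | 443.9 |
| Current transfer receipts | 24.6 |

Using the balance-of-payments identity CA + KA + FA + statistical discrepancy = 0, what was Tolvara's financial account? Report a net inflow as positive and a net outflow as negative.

1214.2

Goods balance = 1296.8 - 2027.7 = -730.9
Services balance = 310.5 - 348.8 = -38.3
Trade balance (goods + services) = -730.9 + (-38.3) = -769.2
Net primary income = 203.5 - 443.9 = -240.4
Net secondary income = 24.6 - 103.4 = -78.8
Current account = -769.2 + (-240.4) + (-78.8) = -1088.4
Financial account = -(-1088.4 + (-72.4) + (-53.4)) = 1214.2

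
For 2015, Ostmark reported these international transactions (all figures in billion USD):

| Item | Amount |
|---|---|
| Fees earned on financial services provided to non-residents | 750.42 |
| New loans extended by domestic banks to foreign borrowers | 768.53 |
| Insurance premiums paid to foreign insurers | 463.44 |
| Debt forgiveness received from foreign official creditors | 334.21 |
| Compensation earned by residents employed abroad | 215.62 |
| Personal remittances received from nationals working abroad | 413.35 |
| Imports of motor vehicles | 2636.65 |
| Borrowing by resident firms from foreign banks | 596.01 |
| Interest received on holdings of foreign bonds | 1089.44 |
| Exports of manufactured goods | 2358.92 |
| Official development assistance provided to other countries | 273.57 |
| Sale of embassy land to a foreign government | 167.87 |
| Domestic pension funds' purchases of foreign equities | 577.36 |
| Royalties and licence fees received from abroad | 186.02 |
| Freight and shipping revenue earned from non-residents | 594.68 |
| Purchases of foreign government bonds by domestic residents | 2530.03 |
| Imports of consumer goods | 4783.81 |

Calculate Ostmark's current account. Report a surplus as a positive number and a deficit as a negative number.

Goods: 2358.92 - 4783.81 - 2636.65 = -5061.54
Services: 750.42 + 594.68 - 463.44 + 186.02 = 1067.68
Primary income: 215.62 + 1089.44 = 1305.06
Secondary income: 413.35 - 273.57 = 139.78
Current account = (-5061.54) + 1067.68 + 1305.06 + 139.78 = -2549.02
(Excluded from the current account — financial account: new loans extended by domestic banks to foreign borrowers 768.53, borrowing by resident firms from foreign banks 596.01, domestic pension funds' purchases of foreign equities 577.36, purchases of foreign government bonds by domestic residents 2530.03; capital account: debt forgiveness received from foreign official creditors 334.21, sale of embassy land to a foreign government 167.87.)

-2549.02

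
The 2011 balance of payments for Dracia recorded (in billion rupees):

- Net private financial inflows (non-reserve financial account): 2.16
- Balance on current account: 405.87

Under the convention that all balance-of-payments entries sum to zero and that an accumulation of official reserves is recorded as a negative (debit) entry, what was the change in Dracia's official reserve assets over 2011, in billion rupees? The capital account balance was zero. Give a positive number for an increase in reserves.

408.03

Official reserve transactions balance = -(405.87 + 2.16) = -408.03
An accumulation of reserves is recorded as a debit (negative entry), so the change in the stock of reserves is the negative of that balance.
Change in official reserves = -(-408.03) = 408.03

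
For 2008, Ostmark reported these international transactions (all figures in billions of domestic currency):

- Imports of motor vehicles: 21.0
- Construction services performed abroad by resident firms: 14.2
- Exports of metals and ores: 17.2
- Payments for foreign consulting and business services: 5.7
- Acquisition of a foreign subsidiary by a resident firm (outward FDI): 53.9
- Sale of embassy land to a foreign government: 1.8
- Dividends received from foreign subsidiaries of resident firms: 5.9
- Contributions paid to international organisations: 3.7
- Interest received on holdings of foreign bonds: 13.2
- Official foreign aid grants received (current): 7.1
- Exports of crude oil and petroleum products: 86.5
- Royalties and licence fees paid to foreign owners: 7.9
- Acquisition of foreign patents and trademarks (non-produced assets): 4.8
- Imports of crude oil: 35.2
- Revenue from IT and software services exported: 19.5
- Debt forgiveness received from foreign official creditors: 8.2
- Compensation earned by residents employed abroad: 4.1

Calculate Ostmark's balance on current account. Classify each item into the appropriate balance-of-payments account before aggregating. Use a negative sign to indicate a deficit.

Goods: 86.5 - 21.0 + 17.2 - 35.2 = 47.5
Services: -5.7 + 14.2 - 7.9 + 19.5 = 20.1
Primary income: 4.1 + 5.9 + 13.2 = 23.2
Secondary income: 7.1 - 3.7 = 3.4
Current account = 47.5 + 20.1 + 23.2 + 3.4 = 94.2
(Excluded from the current account — financial account: acquisition of a foreign subsidiary by a resident firm (outward FDI) 53.9; capital account: sale of embassy land to a foreign government 1.8, acquisition of foreign patents and trademarks (non-produced assets) 4.8, debt forgiveness received from foreign official creditors 8.2.)

94.2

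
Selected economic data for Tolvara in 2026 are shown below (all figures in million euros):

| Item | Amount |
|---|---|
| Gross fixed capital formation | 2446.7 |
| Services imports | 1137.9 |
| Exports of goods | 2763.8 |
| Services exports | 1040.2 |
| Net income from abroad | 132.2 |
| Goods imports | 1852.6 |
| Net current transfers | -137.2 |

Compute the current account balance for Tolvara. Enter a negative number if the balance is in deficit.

808.5

Goods balance = 2763.8 - 1852.6 = 911.2
Services balance = 1040.2 - 1137.9 = -97.7
Trade balance (goods + services) = 911.2 + (-97.7) = 813.5
Net primary income = 132.2
Net secondary income = -137.2
Current account = 813.5 + 132.2 + (-137.2) = 808.5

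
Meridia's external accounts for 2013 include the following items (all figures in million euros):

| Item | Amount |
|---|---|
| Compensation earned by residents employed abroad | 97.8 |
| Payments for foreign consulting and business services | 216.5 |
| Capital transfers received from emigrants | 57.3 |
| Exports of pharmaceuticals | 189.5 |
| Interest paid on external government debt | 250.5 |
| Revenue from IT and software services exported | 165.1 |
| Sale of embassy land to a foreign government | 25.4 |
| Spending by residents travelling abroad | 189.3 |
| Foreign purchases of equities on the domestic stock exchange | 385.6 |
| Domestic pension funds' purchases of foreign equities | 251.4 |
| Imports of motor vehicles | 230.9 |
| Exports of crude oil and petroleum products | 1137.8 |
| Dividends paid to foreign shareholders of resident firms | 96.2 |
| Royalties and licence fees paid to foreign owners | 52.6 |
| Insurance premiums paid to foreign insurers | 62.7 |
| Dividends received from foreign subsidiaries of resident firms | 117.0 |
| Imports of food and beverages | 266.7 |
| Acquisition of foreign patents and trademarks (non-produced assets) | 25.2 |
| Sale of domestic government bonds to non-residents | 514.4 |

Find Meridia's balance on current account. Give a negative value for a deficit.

Goods: -230.9 + 189.5 + 1137.8 - 266.7 = 829.7
Services: 165.1 - 62.7 - 189.3 - 216.5 - 52.6 = -356.0
Primary income: -250.5 + 97.8 - 96.2 + 117.0 = -131.9
Current account = 829.7 + (-356.0) + (-131.9) = 341.8
(Excluded from the current account — capital account: capital transfers received from emigrants 57.3, sale of embassy land to a foreign government 25.4, acquisition of foreign patents and trademarks (non-produced assets) 25.2; financial account: foreign purchases of equities on the domestic stock exchange 385.6, domestic pension funds' purchases of foreign equities 251.4, sale of domestic government bonds to non-residents 514.4.)

341.8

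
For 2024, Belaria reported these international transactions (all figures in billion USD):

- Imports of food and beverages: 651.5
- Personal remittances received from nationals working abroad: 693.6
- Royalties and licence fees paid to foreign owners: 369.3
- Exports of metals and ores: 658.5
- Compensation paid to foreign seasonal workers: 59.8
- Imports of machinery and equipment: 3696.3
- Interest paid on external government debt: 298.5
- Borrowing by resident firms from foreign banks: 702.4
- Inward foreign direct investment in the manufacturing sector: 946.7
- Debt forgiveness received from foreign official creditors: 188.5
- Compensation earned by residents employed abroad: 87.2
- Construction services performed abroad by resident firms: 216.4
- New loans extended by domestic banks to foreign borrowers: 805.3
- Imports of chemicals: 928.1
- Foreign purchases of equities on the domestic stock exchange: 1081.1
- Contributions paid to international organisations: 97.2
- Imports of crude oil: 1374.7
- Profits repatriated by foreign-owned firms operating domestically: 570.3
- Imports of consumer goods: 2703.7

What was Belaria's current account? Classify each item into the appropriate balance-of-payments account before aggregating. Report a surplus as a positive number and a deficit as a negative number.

Goods: -2703.7 - 928.1 - 3696.3 - 651.5 - 1374.7 + 658.5 = -8695.8
Services: 216.4 - 369.3 = -152.9
Primary income: 87.2 - 570.3 - 59.8 - 298.5 = -841.4
Secondary income: 693.6 - 97.2 = 596.4
Current account = (-8695.8) + (-152.9) + (-841.4) + 596.4 = -9093.7
(Excluded from the current account — financial account: borrowing by resident firms from foreign banks 702.4, inward foreign direct investment in the manufacturing sector 946.7, new loans extended by domestic banks to foreign borrowers 805.3, foreign purchases of equities on the domestic stock exchange 1081.1; capital account: debt forgiveness received from foreign official creditors 188.5.)

-9093.7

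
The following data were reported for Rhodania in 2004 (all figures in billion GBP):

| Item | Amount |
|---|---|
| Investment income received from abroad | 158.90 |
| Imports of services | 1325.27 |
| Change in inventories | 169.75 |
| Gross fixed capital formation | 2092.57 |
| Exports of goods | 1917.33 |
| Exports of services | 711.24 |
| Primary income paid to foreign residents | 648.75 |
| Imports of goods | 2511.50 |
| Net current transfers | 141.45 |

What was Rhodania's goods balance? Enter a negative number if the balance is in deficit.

-594.17

Goods balance = 1917.33 - 2511.50 = -594.17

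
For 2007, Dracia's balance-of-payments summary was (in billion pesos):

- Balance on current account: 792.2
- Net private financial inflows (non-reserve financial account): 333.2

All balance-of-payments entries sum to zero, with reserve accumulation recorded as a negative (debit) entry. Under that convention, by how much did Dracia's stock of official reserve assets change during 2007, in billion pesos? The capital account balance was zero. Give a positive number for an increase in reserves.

Official reserve transactions balance = -(792.2 + 333.2) = -1125.4
An accumulation of reserves is recorded as a debit (negative entry), so the change in the stock of reserves is the negative of that balance.
Change in official reserves = -(-1125.4) = 1125.4

1125.4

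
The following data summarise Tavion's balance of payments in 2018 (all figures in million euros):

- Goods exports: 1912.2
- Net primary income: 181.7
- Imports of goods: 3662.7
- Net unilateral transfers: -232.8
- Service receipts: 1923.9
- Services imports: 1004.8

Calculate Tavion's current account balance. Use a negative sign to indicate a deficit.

-882.5

Goods balance = 1912.2 - 3662.7 = -1750.5
Services balance = 1923.9 - 1004.8 = 919.1
Trade balance (goods + services) = -1750.5 + 919.1 = -831.4
Net primary income = 181.7
Net secondary income = -232.8
Current account = -831.4 + 181.7 + (-232.8) = -882.5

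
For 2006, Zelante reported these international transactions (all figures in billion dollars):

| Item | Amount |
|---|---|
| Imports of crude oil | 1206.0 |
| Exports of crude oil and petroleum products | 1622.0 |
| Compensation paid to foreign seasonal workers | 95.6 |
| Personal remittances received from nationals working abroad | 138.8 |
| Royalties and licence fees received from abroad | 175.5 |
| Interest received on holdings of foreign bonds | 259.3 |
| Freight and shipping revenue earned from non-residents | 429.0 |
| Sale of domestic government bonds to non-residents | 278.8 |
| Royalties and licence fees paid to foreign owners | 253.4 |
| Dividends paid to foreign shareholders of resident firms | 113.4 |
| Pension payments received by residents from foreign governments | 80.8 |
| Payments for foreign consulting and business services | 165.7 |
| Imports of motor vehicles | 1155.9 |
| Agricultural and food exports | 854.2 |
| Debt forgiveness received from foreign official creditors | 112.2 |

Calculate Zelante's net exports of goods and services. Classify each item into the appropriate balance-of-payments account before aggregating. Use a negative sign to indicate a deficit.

Goods: 854.2 - 1206.0 + 1622.0 - 1155.9 = 114.3
Services: -253.4 - 165.7 + 175.5 + 429.0 = 185.4
Trade balance = 114.3 + 185.4 = 299.7
(Excluded from the trade balance — primary income: compensation paid to foreign seasonal workers 95.6, interest received on holdings of foreign bonds 259.3, dividends paid to foreign shareholders of resident firms 113.4; secondary income: personal remittances received from nationals working abroad 138.8, pension payments received by residents from foreign governments 80.8; financial account: sale of domestic government bonds to non-residents 278.8; capital account: debt forgiveness received from foreign official creditors 112.2.)

299.7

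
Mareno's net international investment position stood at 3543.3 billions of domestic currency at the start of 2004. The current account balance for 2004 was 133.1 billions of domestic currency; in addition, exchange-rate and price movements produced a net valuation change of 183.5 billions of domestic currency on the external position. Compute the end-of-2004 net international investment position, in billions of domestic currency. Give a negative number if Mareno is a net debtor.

Change in NIIP = current account + net valuation change = 133.1 + 183.5 = 316.6
End-of-year NIIP = 3543.3 + 316.6 = 3859.9

3859.9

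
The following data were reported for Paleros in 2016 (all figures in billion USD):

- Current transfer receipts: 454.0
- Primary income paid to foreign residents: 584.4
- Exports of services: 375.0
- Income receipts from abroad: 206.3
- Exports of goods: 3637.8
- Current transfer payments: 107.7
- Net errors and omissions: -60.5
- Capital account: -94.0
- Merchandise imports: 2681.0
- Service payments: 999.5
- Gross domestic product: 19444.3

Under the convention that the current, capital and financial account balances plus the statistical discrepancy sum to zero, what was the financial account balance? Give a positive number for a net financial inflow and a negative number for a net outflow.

-146.0

Goods balance = 3637.8 - 2681.0 = 956.8
Services balance = 375.0 - 999.5 = -624.5
Trade balance (goods + services) = 956.8 + (-624.5) = 332.3
Net primary income = 206.3 - 584.4 = -378.1
Net secondary income = 454.0 - 107.7 = 346.3
Current account = 332.3 + (-378.1) + 346.3 = 300.5
Financial account = -(300.5 + (-94.0) + (-60.5)) = -146.0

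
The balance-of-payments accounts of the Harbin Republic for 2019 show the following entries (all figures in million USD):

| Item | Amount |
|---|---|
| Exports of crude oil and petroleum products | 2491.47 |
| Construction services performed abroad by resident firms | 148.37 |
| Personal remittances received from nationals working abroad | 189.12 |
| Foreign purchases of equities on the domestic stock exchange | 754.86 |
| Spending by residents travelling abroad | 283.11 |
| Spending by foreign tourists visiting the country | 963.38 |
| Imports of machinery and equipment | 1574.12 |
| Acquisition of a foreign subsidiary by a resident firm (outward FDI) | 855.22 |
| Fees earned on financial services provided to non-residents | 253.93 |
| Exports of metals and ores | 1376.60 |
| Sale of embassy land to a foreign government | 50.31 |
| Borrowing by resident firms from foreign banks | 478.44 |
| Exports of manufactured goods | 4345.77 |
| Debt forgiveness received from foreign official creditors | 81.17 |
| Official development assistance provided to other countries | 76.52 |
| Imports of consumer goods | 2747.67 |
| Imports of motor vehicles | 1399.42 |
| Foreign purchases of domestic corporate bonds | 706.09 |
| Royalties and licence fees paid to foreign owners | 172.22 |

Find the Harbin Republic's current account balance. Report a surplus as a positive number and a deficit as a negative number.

3515.58

Goods: -1574.12 - 2747.67 + 4345.77 + 2491.47 - 1399.42 + 1376.60 = 2492.63
Services: 253.93 + 963.38 - 283.11 + 148.37 - 172.22 = 910.35
Secondary income: 189.12 - 76.52 = 112.60
Current account = 2492.63 + 910.35 + 112.60 = 3515.58
(Excluded from the current account — financial account: foreign purchases of equities on the domestic stock exchange 754.86, acquisition of a foreign subsidiary by a resident firm (outward FDI) 855.22, borrowing by resident firms from foreign banks 478.44, foreign purchases of domestic corporate bonds 706.09; capital account: sale of embassy land to a foreign government 50.31, debt forgiveness received from foreign official creditors 81.17.)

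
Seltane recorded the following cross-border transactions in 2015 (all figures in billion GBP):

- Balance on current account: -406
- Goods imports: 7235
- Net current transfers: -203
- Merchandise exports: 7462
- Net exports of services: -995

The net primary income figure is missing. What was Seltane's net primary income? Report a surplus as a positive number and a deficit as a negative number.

Current account = goods balance + services balance + net primary income + net secondary income
Sum of the known components = -971
Net primary income = CA - (known components) = -406 - (-971) = 565

565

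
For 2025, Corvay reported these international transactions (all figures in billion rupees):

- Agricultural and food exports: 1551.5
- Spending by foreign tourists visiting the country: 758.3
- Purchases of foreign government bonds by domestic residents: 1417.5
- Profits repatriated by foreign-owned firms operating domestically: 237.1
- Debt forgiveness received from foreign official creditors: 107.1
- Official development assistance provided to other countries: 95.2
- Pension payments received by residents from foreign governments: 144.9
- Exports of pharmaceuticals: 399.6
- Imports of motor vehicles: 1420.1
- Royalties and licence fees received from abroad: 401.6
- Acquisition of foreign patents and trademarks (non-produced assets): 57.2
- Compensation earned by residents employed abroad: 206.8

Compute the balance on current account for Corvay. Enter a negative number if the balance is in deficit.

1710.3

Goods: -1420.1 + 399.6 + 1551.5 = 531.0
Services: 401.6 + 758.3 = 1159.9
Primary income: -237.1 + 206.8 = -30.3
Secondary income: 144.9 - 95.2 = 49.7
Current account = 531.0 + 1159.9 + (-30.3) + 49.7 = 1710.3
(Excluded from the current account — financial account: purchases of foreign government bonds by domestic residents 1417.5; capital account: debt forgiveness received from foreign official creditors 107.1, acquisition of foreign patents and trademarks (non-produced assets) 57.2.)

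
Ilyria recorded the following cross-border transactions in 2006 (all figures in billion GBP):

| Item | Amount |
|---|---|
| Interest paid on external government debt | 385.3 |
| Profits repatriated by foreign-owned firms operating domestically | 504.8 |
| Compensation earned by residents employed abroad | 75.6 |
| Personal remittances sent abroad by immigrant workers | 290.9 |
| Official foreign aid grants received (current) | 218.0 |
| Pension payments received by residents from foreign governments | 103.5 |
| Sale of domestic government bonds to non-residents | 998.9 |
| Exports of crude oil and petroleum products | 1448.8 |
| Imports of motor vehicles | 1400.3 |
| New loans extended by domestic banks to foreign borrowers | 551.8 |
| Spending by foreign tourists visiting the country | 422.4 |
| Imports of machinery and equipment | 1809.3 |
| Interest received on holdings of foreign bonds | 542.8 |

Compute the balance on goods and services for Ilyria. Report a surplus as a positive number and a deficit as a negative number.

Goods: -1809.3 - 1400.3 + 1448.8 = -1760.8
Services: 422.4
Trade balance = -1760.8 + 422.4 = -1338.4
(Excluded from the trade balance — primary income: interest paid on external government debt 385.3, profits repatriated by foreign-owned firms operating domestically 504.8, compensation earned by residents employed abroad 75.6, interest received on holdings of foreign bonds 542.8; secondary income: personal remittances sent abroad by immigrant workers 290.9, official foreign aid grants received (current) 218.0, pension payments received by residents from foreign governments 103.5; financial account: sale of domestic government bonds to non-residents 998.9, new loans extended by domestic banks to foreign borrowers 551.8.)

-1338.4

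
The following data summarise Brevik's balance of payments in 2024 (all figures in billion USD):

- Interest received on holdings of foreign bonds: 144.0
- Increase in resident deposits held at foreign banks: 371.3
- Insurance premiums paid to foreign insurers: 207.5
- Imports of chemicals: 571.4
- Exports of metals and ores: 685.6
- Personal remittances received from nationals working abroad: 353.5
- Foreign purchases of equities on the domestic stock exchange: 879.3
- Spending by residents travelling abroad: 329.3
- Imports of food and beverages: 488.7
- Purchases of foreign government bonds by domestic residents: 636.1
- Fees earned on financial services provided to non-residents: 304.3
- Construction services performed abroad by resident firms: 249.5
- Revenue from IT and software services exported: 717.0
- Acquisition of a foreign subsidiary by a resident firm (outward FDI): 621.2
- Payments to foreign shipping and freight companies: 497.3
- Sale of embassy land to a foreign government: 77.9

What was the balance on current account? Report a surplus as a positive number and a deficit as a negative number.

359.7

Goods: 685.6 - 571.4 - 488.7 = -374.5
Services: -329.3 + 717.0 - 497.3 - 207.5 + 249.5 + 304.3 = 236.7
Primary income: 144.0
Secondary income: 353.5
Current account = (-374.5) + 236.7 + 144.0 + 353.5 = 359.7
(Excluded from the current account — financial account: increase in resident deposits held at foreign banks 371.3, foreign purchases of equities on the domestic stock exchange 879.3, purchases of foreign government bonds by domestic residents 636.1, acquisition of a foreign subsidiary by a resident firm (outward FDI) 621.2; capital account: sale of embassy land to a foreign government 77.9.)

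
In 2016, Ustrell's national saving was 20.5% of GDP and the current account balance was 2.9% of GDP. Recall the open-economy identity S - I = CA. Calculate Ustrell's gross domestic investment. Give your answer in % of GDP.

S - I = CA (net lending to the rest of the world).
I = S - CA = 20.5 - 2.9 = 17.6

17.6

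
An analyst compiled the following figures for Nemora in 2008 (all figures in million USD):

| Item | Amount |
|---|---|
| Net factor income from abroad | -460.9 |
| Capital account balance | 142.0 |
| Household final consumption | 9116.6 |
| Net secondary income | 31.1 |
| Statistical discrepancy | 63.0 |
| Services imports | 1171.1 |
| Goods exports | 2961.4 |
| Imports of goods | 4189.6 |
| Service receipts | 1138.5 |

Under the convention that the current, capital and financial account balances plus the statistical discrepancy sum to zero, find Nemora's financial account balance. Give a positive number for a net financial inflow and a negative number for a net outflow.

1485.6

Goods balance = 2961.4 - 4189.6 = -1228.2
Services balance = 1138.5 - 1171.1 = -32.6
Trade balance (goods + services) = -1228.2 + (-32.6) = -1260.8
Net primary income = -460.9
Net secondary income = 31.1
Current account = -1260.8 + (-460.9) + 31.1 = -1690.6
Financial account = -(-1690.6 + 142.0 + 63.0) = 1485.6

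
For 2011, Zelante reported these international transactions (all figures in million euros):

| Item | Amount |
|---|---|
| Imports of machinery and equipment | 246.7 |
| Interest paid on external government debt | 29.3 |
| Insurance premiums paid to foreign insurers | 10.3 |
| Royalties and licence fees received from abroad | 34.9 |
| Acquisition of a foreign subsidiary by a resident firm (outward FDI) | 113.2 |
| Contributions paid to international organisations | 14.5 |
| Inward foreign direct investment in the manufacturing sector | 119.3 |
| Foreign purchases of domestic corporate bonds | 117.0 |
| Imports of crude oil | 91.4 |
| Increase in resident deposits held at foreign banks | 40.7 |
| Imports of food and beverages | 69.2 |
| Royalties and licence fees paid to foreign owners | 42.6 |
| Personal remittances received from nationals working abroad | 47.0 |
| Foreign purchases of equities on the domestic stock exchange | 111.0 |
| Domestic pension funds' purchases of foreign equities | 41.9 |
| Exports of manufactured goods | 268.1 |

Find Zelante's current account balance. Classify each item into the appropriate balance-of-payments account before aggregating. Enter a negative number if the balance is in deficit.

Goods: -69.2 + 268.1 - 91.4 - 246.7 = -139.2
Services: -42.6 + 34.9 - 10.3 = -18.0
Primary income: -29.3
Secondary income: -14.5 + 47.0 = 32.5
Current account = (-139.2) + (-18.0) + (-29.3) + 32.5 = -154.0
(Excluded from the current account — financial account: acquisition of a foreign subsidiary by a resident firm (outward FDI) 113.2, inward foreign direct investment in the manufacturing sector 119.3, foreign purchases of domestic corporate bonds 117.0, increase in resident deposits held at foreign banks 40.7, foreign purchases of equities on the domestic stock exchange 111.0, domestic pension funds' purchases of foreign equities 41.9.)

-154.0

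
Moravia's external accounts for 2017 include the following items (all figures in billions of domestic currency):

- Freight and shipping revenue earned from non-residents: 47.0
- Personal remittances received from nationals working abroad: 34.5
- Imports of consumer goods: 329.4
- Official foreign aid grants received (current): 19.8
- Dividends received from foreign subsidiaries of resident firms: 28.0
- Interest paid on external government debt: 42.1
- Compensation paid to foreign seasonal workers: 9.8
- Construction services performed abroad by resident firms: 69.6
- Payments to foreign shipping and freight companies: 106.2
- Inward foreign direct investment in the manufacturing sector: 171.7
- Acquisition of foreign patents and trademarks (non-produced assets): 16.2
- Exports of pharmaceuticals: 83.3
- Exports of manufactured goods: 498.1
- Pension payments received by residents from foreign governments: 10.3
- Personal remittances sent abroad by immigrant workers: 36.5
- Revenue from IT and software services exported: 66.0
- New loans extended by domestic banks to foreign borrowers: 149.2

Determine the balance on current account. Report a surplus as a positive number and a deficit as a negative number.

Goods: 83.3 - 329.4 + 498.1 = 252.0
Services: 47.0 + 66.0 + 69.6 - 106.2 = 76.4
Primary income: -42.1 - 9.8 + 28.0 = -23.9
Secondary income: 10.3 + 19.8 + 34.5 - 36.5 = 28.1
Current account = 252.0 + 76.4 + (-23.9) + 28.1 = 332.6
(Excluded from the current account — financial account: inward foreign direct investment in the manufacturing sector 171.7, new loans extended by domestic banks to foreign borrowers 149.2; capital account: acquisition of foreign patents and trademarks (non-produced assets) 16.2.)

332.6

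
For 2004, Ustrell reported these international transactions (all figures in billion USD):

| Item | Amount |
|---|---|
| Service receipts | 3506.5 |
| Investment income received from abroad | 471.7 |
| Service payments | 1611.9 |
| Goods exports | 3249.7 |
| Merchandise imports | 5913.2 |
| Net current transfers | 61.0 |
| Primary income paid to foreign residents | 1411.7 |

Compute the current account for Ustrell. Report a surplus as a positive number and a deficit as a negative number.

Goods balance = 3249.7 - 5913.2 = -2663.5
Services balance = 3506.5 - 1611.9 = 1894.6
Trade balance (goods + services) = -2663.5 + 1894.6 = -768.9
Net primary income = 471.7 - 1411.7 = -940.0
Net secondary income = 61.0
Current account = -768.9 + (-940.0) + 61.0 = -1647.9

-1647.9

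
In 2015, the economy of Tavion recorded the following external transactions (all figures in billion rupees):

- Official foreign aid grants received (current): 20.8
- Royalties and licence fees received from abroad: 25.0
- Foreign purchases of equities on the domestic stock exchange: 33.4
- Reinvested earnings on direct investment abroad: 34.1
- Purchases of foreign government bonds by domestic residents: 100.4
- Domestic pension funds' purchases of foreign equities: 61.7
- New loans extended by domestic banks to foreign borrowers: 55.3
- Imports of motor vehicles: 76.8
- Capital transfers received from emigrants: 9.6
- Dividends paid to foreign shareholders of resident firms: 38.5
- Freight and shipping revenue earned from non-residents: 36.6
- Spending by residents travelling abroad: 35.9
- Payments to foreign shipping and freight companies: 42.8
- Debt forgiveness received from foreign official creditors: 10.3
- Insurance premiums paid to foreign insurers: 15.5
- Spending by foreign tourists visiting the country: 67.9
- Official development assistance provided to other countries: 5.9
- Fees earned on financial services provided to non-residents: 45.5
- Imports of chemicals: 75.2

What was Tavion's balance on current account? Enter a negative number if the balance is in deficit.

Goods: -75.2 - 76.8 = -152.0
Services: 45.5 - 42.8 - 35.9 - 15.5 + 25.0 + 67.9 + 36.6 = 80.8
Primary income: -38.5 + 34.1 = -4.4
Secondary income: -5.9 + 20.8 = 14.9
Current account = (-152.0) + 80.8 + (-4.4) + 14.9 = -60.7
(Excluded from the current account — financial account: foreign purchases of equities on the domestic stock exchange 33.4, purchases of foreign government bonds by domestic residents 100.4, domestic pension funds' purchases of foreign equities 61.7, new loans extended by domestic banks to foreign borrowers 55.3; capital account: capital transfers received from emigrants 9.6, debt forgiveness received from foreign official creditors 10.3.)

-60.7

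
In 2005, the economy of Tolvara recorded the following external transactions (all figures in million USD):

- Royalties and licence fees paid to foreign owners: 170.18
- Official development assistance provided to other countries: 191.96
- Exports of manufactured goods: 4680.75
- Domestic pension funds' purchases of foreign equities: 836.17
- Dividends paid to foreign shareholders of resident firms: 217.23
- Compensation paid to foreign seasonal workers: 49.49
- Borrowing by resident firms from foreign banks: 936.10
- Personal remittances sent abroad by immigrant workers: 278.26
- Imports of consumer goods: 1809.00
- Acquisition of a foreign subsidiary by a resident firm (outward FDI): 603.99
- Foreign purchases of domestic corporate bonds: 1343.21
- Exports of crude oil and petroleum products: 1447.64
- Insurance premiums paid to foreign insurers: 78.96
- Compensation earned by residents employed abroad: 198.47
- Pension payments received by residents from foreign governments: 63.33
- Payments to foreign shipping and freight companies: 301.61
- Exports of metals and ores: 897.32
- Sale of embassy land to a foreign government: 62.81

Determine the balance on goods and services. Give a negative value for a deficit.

Goods: 1447.64 - 1809.00 + 897.32 + 4680.75 = 5216.71
Services: -78.96 - 301.61 - 170.18 = -550.75
Trade balance = 5216.71 + (-550.75) = 4665.96
(Excluded from the trade balance — secondary income: official development assistance provided to other countries 191.96, personal remittances sent abroad by immigrant workers 278.26, pension payments received by residents from foreign governments 63.33; financial account: domestic pension funds' purchases of foreign equities 836.17, borrowing by resident firms from foreign banks 936.10, acquisition of a foreign subsidiary by a resident firm (outward FDI) 603.99, foreign purchases of domestic corporate bonds 1343.21; primary income: dividends paid to foreign shareholders of resident firms 217.23, compensation paid to foreign seasonal workers 49.49, compensation earned by residents employed abroad 198.47; capital account: sale of embassy land to a foreign government 62.81.)

4665.96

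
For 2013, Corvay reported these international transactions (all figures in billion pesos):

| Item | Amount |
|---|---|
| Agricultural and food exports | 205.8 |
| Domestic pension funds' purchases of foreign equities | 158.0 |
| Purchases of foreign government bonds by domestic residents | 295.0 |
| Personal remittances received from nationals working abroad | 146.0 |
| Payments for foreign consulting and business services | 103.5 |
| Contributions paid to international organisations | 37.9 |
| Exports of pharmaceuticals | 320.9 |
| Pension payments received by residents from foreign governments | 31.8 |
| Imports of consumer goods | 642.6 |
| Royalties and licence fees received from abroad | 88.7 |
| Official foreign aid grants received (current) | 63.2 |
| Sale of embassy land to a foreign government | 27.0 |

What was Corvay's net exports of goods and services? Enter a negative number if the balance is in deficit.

-130.7

Goods: -642.6 + 320.9 + 205.8 = -115.9
Services: 88.7 - 103.5 = -14.8
Trade balance = -115.9 + (-14.8) = -130.7
(Excluded from the trade balance — financial account: domestic pension funds' purchases of foreign equities 158.0, purchases of foreign government bonds by domestic residents 295.0; secondary income: personal remittances received from nationals working abroad 146.0, contributions paid to international organisations 37.9, pension payments received by residents from foreign governments 31.8, official foreign aid grants received (current) 63.2; capital account: sale of embassy land to a foreign government 27.0.)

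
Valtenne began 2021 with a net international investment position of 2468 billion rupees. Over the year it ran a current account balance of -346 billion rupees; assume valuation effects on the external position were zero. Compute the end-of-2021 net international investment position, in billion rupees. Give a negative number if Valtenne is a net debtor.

2122

With no valuation effects, change in NIIP = current account = -346
End-of-year NIIP = 2468 + (-346) = 2122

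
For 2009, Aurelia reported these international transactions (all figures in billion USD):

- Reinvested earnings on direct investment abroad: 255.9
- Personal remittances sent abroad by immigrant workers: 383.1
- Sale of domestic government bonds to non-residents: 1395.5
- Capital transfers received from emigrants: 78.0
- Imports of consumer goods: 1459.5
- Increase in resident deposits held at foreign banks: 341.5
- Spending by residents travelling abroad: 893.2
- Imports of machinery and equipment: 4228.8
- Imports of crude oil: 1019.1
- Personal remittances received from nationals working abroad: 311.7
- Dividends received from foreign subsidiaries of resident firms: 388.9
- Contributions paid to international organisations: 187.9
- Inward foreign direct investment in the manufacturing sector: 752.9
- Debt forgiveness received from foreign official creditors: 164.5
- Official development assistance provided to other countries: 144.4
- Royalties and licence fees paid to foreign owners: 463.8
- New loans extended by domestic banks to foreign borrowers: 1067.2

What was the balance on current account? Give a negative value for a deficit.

-7823.3

Goods: -4228.8 - 1459.5 - 1019.1 = -6707.4
Services: -463.8 - 893.2 = -1357.0
Primary income: 255.9 + 388.9 = 644.8
Secondary income: 311.7 - 187.9 - 144.4 - 383.1 = -403.7
Current account = (-6707.4) + (-1357.0) + 644.8 + (-403.7) = -7823.3
(Excluded from the current account — financial account: sale of domestic government bonds to non-residents 1395.5, increase in resident deposits held at foreign banks 341.5, inward foreign direct investment in the manufacturing sector 752.9, new loans extended by domestic banks to foreign borrowers 1067.2; capital account: capital transfers received from emigrants 78.0, debt forgiveness received from foreign official creditors 164.5.)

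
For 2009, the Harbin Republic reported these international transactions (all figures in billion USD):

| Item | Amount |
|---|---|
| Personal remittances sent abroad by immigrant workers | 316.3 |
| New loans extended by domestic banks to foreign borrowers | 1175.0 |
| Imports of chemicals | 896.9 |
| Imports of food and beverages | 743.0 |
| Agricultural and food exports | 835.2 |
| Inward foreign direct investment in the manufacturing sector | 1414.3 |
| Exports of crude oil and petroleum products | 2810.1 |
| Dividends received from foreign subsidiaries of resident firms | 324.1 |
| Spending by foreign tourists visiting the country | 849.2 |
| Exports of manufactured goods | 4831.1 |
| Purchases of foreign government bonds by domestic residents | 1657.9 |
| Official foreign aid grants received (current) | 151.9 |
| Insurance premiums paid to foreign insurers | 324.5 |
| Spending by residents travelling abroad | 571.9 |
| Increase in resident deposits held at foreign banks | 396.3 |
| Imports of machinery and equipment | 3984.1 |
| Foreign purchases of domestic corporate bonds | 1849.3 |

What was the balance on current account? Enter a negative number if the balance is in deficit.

Goods: -3984.1 - 896.9 + 2810.1 + 835.2 + 4831.1 - 743.0 = 2852.4
Services: -324.5 + 849.2 - 571.9 = -47.2
Primary income: 324.1
Secondary income: 151.9 - 316.3 = -164.4
Current account = 2852.4 + (-47.2) + 324.1 + (-164.4) = 2964.9
(Excluded from the current account — financial account: new loans extended by domestic banks to foreign borrowers 1175.0, inward foreign direct investment in the manufacturing sector 1414.3, purchases of foreign government bonds by domestic residents 1657.9, increase in resident deposits held at foreign banks 396.3, foreign purchases of domestic corporate bonds 1849.3.)

2964.9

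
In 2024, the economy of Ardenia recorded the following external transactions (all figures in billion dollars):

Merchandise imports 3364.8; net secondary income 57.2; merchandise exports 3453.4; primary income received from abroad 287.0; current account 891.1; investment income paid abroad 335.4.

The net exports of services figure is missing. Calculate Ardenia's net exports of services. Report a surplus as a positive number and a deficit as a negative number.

Current account = goods balance + services balance + net primary income + net secondary income
Sum of the known components = 97.4
Net exports of services = CA - (known components) = 891.1 - 97.4 = 793.7

793.7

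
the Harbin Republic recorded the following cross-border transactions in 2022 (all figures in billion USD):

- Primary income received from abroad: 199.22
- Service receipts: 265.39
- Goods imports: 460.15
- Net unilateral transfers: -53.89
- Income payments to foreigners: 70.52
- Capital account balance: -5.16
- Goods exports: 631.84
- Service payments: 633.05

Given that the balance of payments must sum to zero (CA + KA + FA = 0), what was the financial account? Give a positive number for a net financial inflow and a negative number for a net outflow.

Goods balance = 631.84 - 460.15 = 171.69
Services balance = 265.39 - 633.05 = -367.66
Trade balance (goods + services) = 171.69 + (-367.66) = -195.97
Net primary income = 199.22 - 70.52 = 128.70
Net secondary income = -53.89
Current account = -195.97 + 128.70 + (-53.89) = -121.16
Financial account = -(-121.16 + (-5.16)) = 126.32

126.32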